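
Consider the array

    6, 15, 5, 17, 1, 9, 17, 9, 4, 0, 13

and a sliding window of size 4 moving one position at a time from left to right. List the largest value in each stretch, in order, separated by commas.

6 15 5 17 → max 17
15 5 17 1 → max 17
5 17 1 9 → max 17
17 1 9 17 → max 17
1 9 17 9 → max 17
9 17 9 4 → max 17
17 9 4 0 → max 17
9 4 0 13 → max 13

17, 17, 17, 17, 17, 17, 17, 13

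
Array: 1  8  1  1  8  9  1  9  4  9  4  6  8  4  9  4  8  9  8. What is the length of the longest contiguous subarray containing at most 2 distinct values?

5

add 1: window [1] (1 distinct), len 1
add 8: window [1, 8] (2 distinct), len 2
add 1: window [1, 8, 1] (2 distinct), len 3
add 1: window [1, 8, 1, 1] (2 distinct), len 4
add 8: window [1, 8, 1, 1, 8] (2 distinct), len 5
add 9: window [8, 9] (2 distinct), len 2
add 1: window [9, 1] (2 distinct), len 2
add 9: window [9, 1, 9] (2 distinct), len 3
add 4: window [9, 4] (2 distinct), len 2
add 9: window [9, 4, 9] (2 distinct), len 3
add 4: window [9, 4, 9, 4] (2 distinct), len 4
add 6: window [4, 6] (2 distinct), len 2
add 8: window [6, 8] (2 distinct), len 2
add 4: window [8, 4] (2 distinct), len 2
add 9: window [4, 9] (2 distinct), len 2
add 4: window [4, 9, 4] (2 distinct), len 3
add 8: window [4, 8] (2 distinct), len 2
add 9: window [8, 9] (2 distinct), len 2
add 8: window [8, 9, 8] (2 distinct), len 3
Longest length with ≤2 distinct: 5.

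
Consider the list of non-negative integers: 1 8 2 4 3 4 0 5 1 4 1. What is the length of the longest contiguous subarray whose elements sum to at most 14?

Extend to the right; shrink from the left whenever the sum exceeds 14:
add 1: [1] sum 1, len 1
add 8: [1, 8] sum 9, len 2
add 2: [1, 8, 2] sum 11, len 3
add 4: [8, 2, 4] sum 14, len 3
add 3: [2, 4, 3] sum 9, len 3
add 4: [2, 4, 3, 4] sum 13, len 4
add 0: [2, 4, 3, 4, 0] sum 13, len 5
add 5: [3, 4, 0, 5] sum 12, len 4
add 1: [3, 4, 0, 5, 1] sum 13, len 5
add 4: [4, 0, 5, 1, 4] sum 14, len 5
add 1: [0, 5, 1, 4, 1] sum 11, len 5
Longest length seen: 5.

5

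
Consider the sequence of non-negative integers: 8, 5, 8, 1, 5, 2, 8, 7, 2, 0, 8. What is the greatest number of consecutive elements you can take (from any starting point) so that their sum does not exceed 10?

[8] sum 8 len 1
[5] sum 5 len 1
[8] sum 8 len 1
[8, 1] sum 9 len 2
[1, 5] sum 6 len 2
[1, 5, 2] sum 8 len 3
[2, 8] sum 10 len 2
[7] sum 7 len 1
[7, 2] sum 9 len 2
[7, 2, 0] sum 9 len 3
[2, 0, 8] sum 10 len 3
Longest length seen: 3.

3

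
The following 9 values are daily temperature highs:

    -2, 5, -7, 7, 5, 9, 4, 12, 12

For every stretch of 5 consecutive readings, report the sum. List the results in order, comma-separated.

[-2, 5, -7, 7, 5] → sum 8
[5, -7, 7, 5, 9] → sum 19
[-7, 7, 5, 9, 4] → sum 18
[7, 5, 9, 4, 12] → sum 37
[5, 9, 4, 12, 12] → sum 42

8, 19, 18, 37, 42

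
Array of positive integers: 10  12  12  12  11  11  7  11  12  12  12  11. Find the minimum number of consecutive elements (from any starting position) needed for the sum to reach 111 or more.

Extend right; whenever the sum reaches 111, record the length and shrink from the left:
add 10: running sum 10 < 111
add 12: running sum 22 < 111
add 12: running sum 34 < 111
add 12: running sum 46 < 111
add 11: running sum 57 < 111
add 11: running sum 68 < 111
add 7: running sum 75 < 111
add 11: running sum 86 < 111
add 12: running sum 98 < 111
add 12: running sum 110 < 111
add 12: shortest ending here [12, 12, 12, 11, 11, 7, 11, 12, 12, 12] sum 112, len 10
add 11: shortest ending here [12, 12, 11, 11, 7, 11, 12, 12, 12, 11] sum 111, len 10
Shortest qualifying length: 10.

10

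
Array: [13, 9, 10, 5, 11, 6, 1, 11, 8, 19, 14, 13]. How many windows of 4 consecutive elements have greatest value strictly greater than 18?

3

(13, 9, 10, 5) → max 13
(9, 10, 5, 11) → max 11
(10, 5, 11, 6) → max 11
(5, 11, 6, 1) → max 11
(11, 6, 1, 11) → max 11
(6, 1, 11, 8) → max 11
(1, 11, 8, 19) → max 19  > 18 ✓
(11, 8, 19, 14) → max 19  > 18 ✓
(8, 19, 14, 13) → max 19  > 18 ✓
3 windows satisfy the condition.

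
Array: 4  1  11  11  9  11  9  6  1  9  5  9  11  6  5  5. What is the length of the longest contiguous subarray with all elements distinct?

[4] len 1
[4, 1] len 2
[4, 1, 11] len 3
[11] len 1
[11, 9] len 2
[9, 11] len 2
[11, 9] len 2
[11, 9, 6] len 3
[11, 9, 6, 1] len 4
[6, 1, 9] len 3
[6, 1, 9, 5] len 4
[5, 9] len 2
[5, 9, 11] len 3
[5, 9, 11, 6] len 4
[9, 11, 6, 5] len 4
[5] len 1
Longest all-distinct length: 4.

4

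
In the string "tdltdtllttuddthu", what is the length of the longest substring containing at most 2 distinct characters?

5

[t] 1 distinct, len 1
[t, d] 2 distinct, len 2
[d, l] 2 distinct, len 2
[l, t] 2 distinct, len 2
[t, d] 2 distinct, len 2
[t, d, t] 2 distinct, len 3
[t, l] 2 distinct, len 2
[t, l, l] 2 distinct, len 3
[t, l, l, t] 2 distinct, len 4
[t, l, l, t, t] 2 distinct, len 5
[t, t, u] 2 distinct, len 3
[u, d] 2 distinct, len 2
[u, d, d] 2 distinct, len 3
[d, d, t] 2 distinct, len 3
[t, h] 2 distinct, len 2
[h, u] 2 distinct, len 2
Longest length with ≤2 distinct: 5.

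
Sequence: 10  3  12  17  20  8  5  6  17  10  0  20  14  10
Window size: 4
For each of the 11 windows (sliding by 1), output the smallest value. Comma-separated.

3, 3, 8, 5, 5, 5, 5, 0, 0, 0, 0

[10, 3, 12, 17] → min 3
[3, 12, 17, 20] → min 3
[12, 17, 20, 8] → min 8
[17, 20, 8, 5] → min 5
[20, 8, 5, 6] → min 5
[8, 5, 6, 17] → min 5
[5, 6, 17, 10] → min 5
[6, 17, 10, 0] → min 0
[17, 10, 0, 20] → min 0
[10, 0, 20, 14] → min 0
[0, 20, 14, 10] → min 0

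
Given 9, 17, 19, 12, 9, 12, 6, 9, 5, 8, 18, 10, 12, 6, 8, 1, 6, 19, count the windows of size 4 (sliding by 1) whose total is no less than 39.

8

[9, 17, 19, 12] → sum 57  ≥ 39 ✓
[17, 19, 12, 9] → sum 57  ≥ 39 ✓
[19, 12, 9, 12] → sum 52  ≥ 39 ✓
[12, 9, 12, 6] → sum 39  ≥ 39 ✓
[9, 12, 6, 9] → sum 36
[12, 6, 9, 5] → sum 32
[6, 9, 5, 8] → sum 28
[9, 5, 8, 18] → sum 40  ≥ 39 ✓
[5, 8, 18, 10] → sum 41  ≥ 39 ✓
[8, 18, 10, 12] → sum 48  ≥ 39 ✓
[18, 10, 12, 6] → sum 46  ≥ 39 ✓
[10, 12, 6, 8] → sum 36
[12, 6, 8, 1] → sum 27
[6, 8, 1, 6] → sum 21
[8, 1, 6, 19] → sum 34
8 windows satisfy the condition.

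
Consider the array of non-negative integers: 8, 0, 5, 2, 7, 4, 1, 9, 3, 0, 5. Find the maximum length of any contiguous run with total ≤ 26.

7

[8] sum 8 len 1
[8, 0] sum 8 len 2
[8, 0, 5] sum 13 len 3
[8, 0, 5, 2] sum 15 len 4
[8, 0, 5, 2, 7] sum 22 len 5
[8, 0, 5, 2, 7, 4] sum 26 len 6
[0, 5, 2, 7, 4, 1] sum 19 len 6
[2, 7, 4, 1, 9] sum 23 len 5
[2, 7, 4, 1, 9, 3] sum 26 len 6
[2, 7, 4, 1, 9, 3, 0] sum 26 len 7
[4, 1, 9, 3, 0, 5] sum 22 len 6
Longest length seen: 7.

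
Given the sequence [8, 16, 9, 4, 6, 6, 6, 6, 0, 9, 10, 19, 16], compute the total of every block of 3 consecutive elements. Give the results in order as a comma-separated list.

33, 29, 19, 16, 18, 18, 12, 15, 19, 38, 45

(8, 16, 9) → sum 33
(16, 9, 4) → sum 29
(9, 4, 6) → sum 19
(4, 6, 6) → sum 16
(6, 6, 6) → sum 18
(6, 6, 6) → sum 18
(6, 6, 0) → sum 12
(6, 0, 9) → sum 15
(0, 9, 10) → sum 19
(9, 10, 19) → sum 38
(10, 19, 16) → sum 45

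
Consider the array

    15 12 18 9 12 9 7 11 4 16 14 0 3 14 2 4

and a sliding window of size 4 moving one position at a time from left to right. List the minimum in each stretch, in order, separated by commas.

[15, 12, 18, 9] → min 9
[12, 18, 9, 12] → min 9
[18, 9, 12, 9] → min 9
[9, 12, 9, 7] → min 7
[12, 9, 7, 11] → min 7
[9, 7, 11, 4] → min 4
[7, 11, 4, 16] → min 4
[11, 4, 16, 14] → min 4
[4, 16, 14, 0] → min 0
[16, 14, 0, 3] → min 0
[14, 0, 3, 14] → min 0
[0, 3, 14, 2] → min 0
[3, 14, 2, 4] → min 2

9, 9, 9, 7, 7, 4, 4, 4, 0, 0, 0, 0, 2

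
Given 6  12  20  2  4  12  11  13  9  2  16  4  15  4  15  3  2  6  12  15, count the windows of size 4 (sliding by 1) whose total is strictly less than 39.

6 12 20 2 → sum 40
12 20 2 4 → sum 38  < 39 ✓
20 2 4 12 → sum 38  < 39 ✓
2 4 12 11 → sum 29  < 39 ✓
4 12 11 13 → sum 40
12 11 13 9 → sum 45
11 13 9 2 → sum 35  < 39 ✓
13 9 2 16 → sum 40
9 2 16 4 → sum 31  < 39 ✓
2 16 4 15 → sum 37  < 39 ✓
16 4 15 4 → sum 39
4 15 4 15 → sum 38  < 39 ✓
15 4 15 3 → sum 37  < 39 ✓
4 15 3 2 → sum 24  < 39 ✓
15 3 2 6 → sum 26  < 39 ✓
3 2 6 12 → sum 23  < 39 ✓
2 6 12 15 → sum 35  < 39 ✓
12 windows satisfy the condition.

12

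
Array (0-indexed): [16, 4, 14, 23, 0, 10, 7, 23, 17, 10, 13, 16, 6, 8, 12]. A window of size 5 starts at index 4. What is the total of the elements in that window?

Elements at indices 4..8: 0, 10, 7, 23, 17
sum(0, 10, 7, 23, 17) = 57

57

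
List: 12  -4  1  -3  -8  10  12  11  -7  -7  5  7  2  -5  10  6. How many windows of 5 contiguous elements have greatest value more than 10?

[12, -4, 1, -3, -8] → max 12  > 10 ✓
[-4, 1, -3, -8, 10] → max 10
[1, -3, -8, 10, 12] → max 12  > 10 ✓
[-3, -8, 10, 12, 11] → max 12  > 10 ✓
[-8, 10, 12, 11, -7] → max 12  > 10 ✓
[10, 12, 11, -7, -7] → max 12  > 10 ✓
[12, 11, -7, -7, 5] → max 12  > 10 ✓
[11, -7, -7, 5, 7] → max 11  > 10 ✓
[-7, -7, 5, 7, 2] → max 7
[-7, 5, 7, 2, -5] → max 7
[5, 7, 2, -5, 10] → max 10
[7, 2, -5, 10, 6] → max 10
7 windows satisfy the condition.

7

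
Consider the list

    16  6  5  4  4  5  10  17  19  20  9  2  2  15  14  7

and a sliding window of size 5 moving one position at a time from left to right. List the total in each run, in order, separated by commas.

(16, 6, 5, 4, 4) → sum 35
(6, 5, 4, 4, 5) → sum 24
(5, 4, 4, 5, 10) → sum 28
(4, 4, 5, 10, 17) → sum 40
(4, 5, 10, 17, 19) → sum 55
(5, 10, 17, 19, 20) → sum 71
(10, 17, 19, 20, 9) → sum 75
(17, 19, 20, 9, 2) → sum 67
(19, 20, 9, 2, 2) → sum 52
(20, 9, 2, 2, 15) → sum 48
(9, 2, 2, 15, 14) → sum 42
(2, 2, 15, 14, 7) → sum 40

35, 24, 28, 40, 55, 71, 75, 67, 52, 48, 42, 40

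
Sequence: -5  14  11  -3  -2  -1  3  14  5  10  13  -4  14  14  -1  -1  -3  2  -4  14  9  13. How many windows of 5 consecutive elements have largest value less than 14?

2

[-5, 14, 11, -3, -2] → max 14
[14, 11, -3, -2, -1] → max 14
[11, -3, -2, -1, 3] → max 11  < 14 ✓
[-3, -2, -1, 3, 14] → max 14
[-2, -1, 3, 14, 5] → max 14
[-1, 3, 14, 5, 10] → max 14
[3, 14, 5, 10, 13] → max 14
[14, 5, 10, 13, -4] → max 14
[5, 10, 13, -4, 14] → max 14
[10, 13, -4, 14, 14] → max 14
[13, -4, 14, 14, -1] → max 14
[-4, 14, 14, -1, -1] → max 14
[14, 14, -1, -1, -3] → max 14
[14, -1, -1, -3, 2] → max 14
[-1, -1, -3, 2, -4] → max 2  < 14 ✓
[-1, -3, 2, -4, 14] → max 14
[-3, 2, -4, 14, 9] → max 14
[2, -4, 14, 9, 13] → max 14
2 windows satisfy the condition.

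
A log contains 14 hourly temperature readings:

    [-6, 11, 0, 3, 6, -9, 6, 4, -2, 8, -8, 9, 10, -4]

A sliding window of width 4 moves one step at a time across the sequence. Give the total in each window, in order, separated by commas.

-6 11 0 3 → sum 8
11 0 3 6 → sum 20
0 3 6 -9 → sum 0
3 6 -9 6 → sum 6
6 -9 6 4 → sum 7
-9 6 4 -2 → sum -1
6 4 -2 8 → sum 16
4 -2 8 -8 → sum 2
-2 8 -8 9 → sum 7
8 -8 9 10 → sum 19
-8 9 10 -4 → sum 7

8, 20, 0, 6, 7, -1, 16, 2, 7, 19, 7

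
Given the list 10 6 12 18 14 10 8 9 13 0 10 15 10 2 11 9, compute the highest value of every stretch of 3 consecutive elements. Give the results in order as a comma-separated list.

10 6 12 → max 12
6 12 18 → max 18
12 18 14 → max 18
18 14 10 → max 18
14 10 8 → max 14
10 8 9 → max 10
8 9 13 → max 13
9 13 0 → max 13
13 0 10 → max 13
0 10 15 → max 15
10 15 10 → max 15
15 10 2 → max 15
10 2 11 → max 11
2 11 9 → max 11

12, 18, 18, 18, 14, 10, 13, 13, 13, 15, 15, 15, 11, 11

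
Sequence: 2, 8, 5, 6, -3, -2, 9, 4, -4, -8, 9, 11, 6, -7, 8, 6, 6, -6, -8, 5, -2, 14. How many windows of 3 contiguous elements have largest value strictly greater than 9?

4

[2, 8, 5] → max 8
[8, 5, 6] → max 8
[5, 6, -3] → max 6
[6, -3, -2] → max 6
[-3, -2, 9] → max 9
[-2, 9, 4] → max 9
[9, 4, -4] → max 9
[4, -4, -8] → max 4
[-4, -8, 9] → max 9
[-8, 9, 11] → max 11  > 9 ✓
[9, 11, 6] → max 11  > 9 ✓
[11, 6, -7] → max 11  > 9 ✓
[6, -7, 8] → max 8
[-7, 8, 6] → max 8
[8, 6, 6] → max 8
[6, 6, -6] → max 6
[6, -6, -8] → max 6
[-6, -8, 5] → max 5
[-8, 5, -2] → max 5
[5, -2, 14] → max 14  > 9 ✓
4 windows satisfy the condition.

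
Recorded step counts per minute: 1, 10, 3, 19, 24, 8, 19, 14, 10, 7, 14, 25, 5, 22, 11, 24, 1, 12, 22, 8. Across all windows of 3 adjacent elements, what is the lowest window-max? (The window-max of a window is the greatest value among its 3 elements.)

(1, 10, 3) → max 10
(10, 3, 19) → max 19
(3, 19, 24) → max 24
(19, 24, 8) → max 24
(24, 8, 19) → max 24
(8, 19, 14) → max 19
(19, 14, 10) → max 19
(14, 10, 7) → max 14
(10, 7, 14) → max 14
(7, 14, 25) → max 25
(14, 25, 5) → max 25
(25, 5, 22) → max 25
(5, 22, 11) → max 22
(22, 11, 24) → max 24
(11, 24, 1) → max 24
(24, 1, 12) → max 24
(1, 12, 22) → max 22
(12, 22, 8) → max 22
Lowest of these is 10.

10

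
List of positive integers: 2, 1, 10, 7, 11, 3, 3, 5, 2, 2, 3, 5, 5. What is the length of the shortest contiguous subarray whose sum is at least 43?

add 2: running sum 2 < 43
add 1: running sum 3 < 43
add 10: running sum 13 < 43
add 7: running sum 20 < 43
add 11: running sum 31 < 43
add 3: running sum 34 < 43
add 3: running sum 37 < 43
add 5: running sum 42 < 43
add 2: shortest ending here [2, 1, 10, 7, 11, 3, 3, 5, 2] sum 44, len 9
add 2: shortest ending here [10, 7, 11, 3, 3, 5, 2, 2] sum 43, len 8
add 3: shortest ending here [10, 7, 11, 3, 3, 5, 2, 2, 3] sum 46, len 9
add 5: shortest ending here [10, 7, 11, 3, 3, 5, 2, 2, 3, 5] sum 51, len 10
add 5: shortest ending here [7, 11, 3, 3, 5, 2, 2, 3, 5, 5] sum 46, len 10
Shortest qualifying length: 8.

8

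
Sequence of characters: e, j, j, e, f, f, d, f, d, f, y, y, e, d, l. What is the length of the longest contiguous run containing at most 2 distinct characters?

[e] 1 distinct, len 1
[e, j] 2 distinct, len 2
[e, j, j] 2 distinct, len 3
[e, j, j, e] 2 distinct, len 4
[e, f] 2 distinct, len 2
[e, f, f] 2 distinct, len 3
[f, f, d] 2 distinct, len 3
[f, f, d, f] 2 distinct, len 4
[f, f, d, f, d] 2 distinct, len 5
[f, f, d, f, d, f] 2 distinct, len 6
[f, y] 2 distinct, len 2
[f, y, y] 2 distinct, len 3
[y, y, e] 2 distinct, len 3
[e, d] 2 distinct, len 2
[d, l] 2 distinct, len 2
Longest length with ≤2 distinct: 6.

6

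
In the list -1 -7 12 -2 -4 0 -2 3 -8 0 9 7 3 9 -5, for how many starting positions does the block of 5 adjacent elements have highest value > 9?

[-1, -7, 12, -2, -4] → max 12  > 9 ✓
[-7, 12, -2, -4, 0] → max 12  > 9 ✓
[12, -2, -4, 0, -2] → max 12  > 9 ✓
[-2, -4, 0, -2, 3] → max 3
[-4, 0, -2, 3, -8] → max 3
[0, -2, 3, -8, 0] → max 3
[-2, 3, -8, 0, 9] → max 9
[3, -8, 0, 9, 7] → max 9
[-8, 0, 9, 7, 3] → max 9
[0, 9, 7, 3, 9] → max 9
[9, 7, 3, 9, -5] → max 9
3 windows satisfy the condition.

3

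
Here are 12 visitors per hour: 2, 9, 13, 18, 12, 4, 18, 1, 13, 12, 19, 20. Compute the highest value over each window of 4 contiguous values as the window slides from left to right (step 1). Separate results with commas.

18, 18, 18, 18, 18, 18, 18, 19, 20

Sliding a size-4 window across the 12 values:
(2, 9, 13, 18) → max 18
(9, 13, 18, 12) → max 18
(13, 18, 12, 4) → max 18
(18, 12, 4, 18) → max 18
(12, 4, 18, 1) → max 18
(4, 18, 1, 13) → max 18
(18, 1, 13, 12) → max 18
(1, 13, 12, 19) → max 19
(13, 12, 19, 20) → max 20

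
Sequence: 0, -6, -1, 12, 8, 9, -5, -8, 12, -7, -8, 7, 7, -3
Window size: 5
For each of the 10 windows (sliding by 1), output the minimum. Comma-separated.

[0, -6, -1, 12, 8] → min -6
[-6, -1, 12, 8, 9] → min -6
[-1, 12, 8, 9, -5] → min -5
[12, 8, 9, -5, -8] → min -8
[8, 9, -5, -8, 12] → min -8
[9, -5, -8, 12, -7] → min -8
[-5, -8, 12, -7, -8] → min -8
[-8, 12, -7, -8, 7] → min -8
[12, -7, -8, 7, 7] → min -8
[-7, -8, 7, 7, -3] → min -8

-6, -6, -5, -8, -8, -8, -8, -8, -8, -8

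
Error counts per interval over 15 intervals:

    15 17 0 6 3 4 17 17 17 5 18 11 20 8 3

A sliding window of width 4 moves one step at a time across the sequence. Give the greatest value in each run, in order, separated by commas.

15 17 0 6 → max 17
17 0 6 3 → max 17
0 6 3 4 → max 6
6 3 4 17 → max 17
3 4 17 17 → max 17
4 17 17 17 → max 17
17 17 17 5 → max 17
17 17 5 18 → max 18
17 5 18 11 → max 18
5 18 11 20 → max 20
18 11 20 8 → max 20
11 20 8 3 → max 20

17, 17, 6, 17, 17, 17, 17, 18, 18, 20, 20, 20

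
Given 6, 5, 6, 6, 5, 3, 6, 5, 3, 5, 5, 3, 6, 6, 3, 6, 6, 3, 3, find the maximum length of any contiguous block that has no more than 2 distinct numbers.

add 6: window [6] (1 distinct), len 1
add 5: window [6, 5] (2 distinct), len 2
add 6: window [6, 5, 6] (2 distinct), len 3
add 6: window [6, 5, 6, 6] (2 distinct), len 4
add 5: window [6, 5, 6, 6, 5] (2 distinct), len 5
add 3: window [5, 3] (2 distinct), len 2
add 6: window [3, 6] (2 distinct), len 2
add 5: window [6, 5] (2 distinct), len 2
add 3: window [5, 3] (2 distinct), len 2
add 5: window [5, 3, 5] (2 distinct), len 3
add 5: window [5, 3, 5, 5] (2 distinct), len 4
add 3: window [5, 3, 5, 5, 3] (2 distinct), len 5
add 6: window [3, 6] (2 distinct), len 2
add 6: window [3, 6, 6] (2 distinct), len 3
add 3: window [3, 6, 6, 3] (2 distinct), len 4
add 6: window [3, 6, 6, 3, 6] (2 distinct), len 5
add 6: window [3, 6, 6, 3, 6, 6] (2 distinct), len 6
add 3: window [3, 6, 6, 3, 6, 6, 3] (2 distinct), len 7
add 3: window [3, 6, 6, 3, 6, 6, 3, 3] (2 distinct), len 8
Longest length with ≤2 distinct: 8.

8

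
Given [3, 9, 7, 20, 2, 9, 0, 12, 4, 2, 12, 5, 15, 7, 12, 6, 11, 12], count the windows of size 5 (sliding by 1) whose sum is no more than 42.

[3, 9, 7, 20, 2] → sum 41  ≤ 42 ✓
[9, 7, 20, 2, 9] → sum 47
[7, 20, 2, 9, 0] → sum 38  ≤ 42 ✓
[20, 2, 9, 0, 12] → sum 43
[2, 9, 0, 12, 4] → sum 27  ≤ 42 ✓
[9, 0, 12, 4, 2] → sum 27  ≤ 42 ✓
[0, 12, 4, 2, 12] → sum 30  ≤ 42 ✓
[12, 4, 2, 12, 5] → sum 35  ≤ 42 ✓
[4, 2, 12, 5, 15] → sum 38  ≤ 42 ✓
[2, 12, 5, 15, 7] → sum 41  ≤ 42 ✓
[12, 5, 15, 7, 12] → sum 51
[5, 15, 7, 12, 6] → sum 45
[15, 7, 12, 6, 11] → sum 51
[7, 12, 6, 11, 12] → sum 48
8 windows satisfy the condition.

8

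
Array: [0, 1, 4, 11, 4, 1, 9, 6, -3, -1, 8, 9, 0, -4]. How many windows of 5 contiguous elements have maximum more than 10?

(0, 1, 4, 11, 4) → max 11  > 10 ✓
(1, 4, 11, 4, 1) → max 11  > 10 ✓
(4, 11, 4, 1, 9) → max 11  > 10 ✓
(11, 4, 1, 9, 6) → max 11  > 10 ✓
(4, 1, 9, 6, -3) → max 9
(1, 9, 6, -3, -1) → max 9
(9, 6, -3, -1, 8) → max 9
(6, -3, -1, 8, 9) → max 9
(-3, -1, 8, 9, 0) → max 9
(-1, 8, 9, 0, -4) → max 9
4 windows satisfy the condition.

4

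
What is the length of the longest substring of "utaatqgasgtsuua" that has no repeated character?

add u: [u] len 1
add t: [u, t] len 2
add a: [u, t, a] len 3
add a (repeat a, move left end past it): [a] len 1
add t: [a, t] len 2
add q: [a, t, q] len 3
add g: [a, t, q, g] len 4
add a (repeat a, move left end past it): [t, q, g, a] len 4
add s: [t, q, g, a, s] len 5
add g (repeat g, move left end past it): [a, s, g] len 3
add t: [a, s, g, t] len 4
add s (repeat s, move left end past it): [g, t, s] len 3
add u: [g, t, s, u] len 4
add u (repeat u, move left end past it): [u] len 1
add a: [u, a] len 2
Longest all-distinct length: 5.

5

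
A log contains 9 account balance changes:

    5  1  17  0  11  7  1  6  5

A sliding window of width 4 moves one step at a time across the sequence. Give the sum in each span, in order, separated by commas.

5 1 17 0 → sum 23
1 17 0 11 → sum 29
17 0 11 7 → sum 35
0 11 7 1 → sum 19
11 7 1 6 → sum 25
7 1 6 5 → sum 19

23, 29, 35, 19, 25, 19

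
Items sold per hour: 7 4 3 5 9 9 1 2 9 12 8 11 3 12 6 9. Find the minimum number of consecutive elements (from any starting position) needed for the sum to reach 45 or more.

5

add 7: running sum 7 < 45
add 4: running sum 11 < 45
add 3: running sum 14 < 45
add 5: running sum 19 < 45
add 9: running sum 28 < 45
add 9: running sum 37 < 45
add 1: running sum 38 < 45
add 2: running sum 40 < 45
add 9: shortest ending here [7, 4, 3, 5, 9, 9, 1, 2, 9] sum 49, len 9
add 12: shortest ending here [5, 9, 9, 1, 2, 9, 12] sum 47, len 7
add 8: shortest ending here [9, 9, 1, 2, 9, 12, 8] sum 50, len 7
add 11: shortest ending here [9, 1, 2, 9, 12, 8, 11] sum 52, len 7
add 3: shortest ending here [2, 9, 12, 8, 11, 3] sum 45, len 6
add 12: shortest ending here [12, 8, 11, 3, 12] sum 46, len 5
add 6: shortest ending here [12, 8, 11, 3, 12, 6] sum 52, len 6
add 9: shortest ending here [8, 11, 3, 12, 6, 9] sum 49, len 6
Shortest qualifying length: 5.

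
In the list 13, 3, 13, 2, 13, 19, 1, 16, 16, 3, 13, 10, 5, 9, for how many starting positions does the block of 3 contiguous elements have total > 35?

[13, 3, 13] → sum 29
[3, 13, 2] → sum 18
[13, 2, 13] → sum 28
[2, 13, 19] → sum 34
[13, 19, 1] → sum 33
[19, 1, 16] → sum 36  > 35 ✓
[1, 16, 16] → sum 33
[16, 16, 3] → sum 35
[16, 3, 13] → sum 32
[3, 13, 10] → sum 26
[13, 10, 5] → sum 28
[10, 5, 9] → sum 24
1 window satisfy the condition.

1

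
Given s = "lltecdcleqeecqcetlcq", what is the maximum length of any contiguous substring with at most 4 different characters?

add l: window [l] (1 distinct), len 1
add l: window [l, l] (1 distinct), len 2
add t: window [l, l, t] (2 distinct), len 3
add e: window [l, l, t, e] (3 distinct), len 4
add c: window [l, l, t, e, c] (4 distinct), len 5
add d: window [t, e, c, d] (4 distinct), len 4
add c: window [t, e, c, d, c] (4 distinct), len 5
add l: window [e, c, d, c, l] (4 distinct), len 5
add e: window [e, c, d, c, l, e] (4 distinct), len 6
add q: window [c, l, e, q] (4 distinct), len 4
add e: window [c, l, e, q, e] (4 distinct), len 5
add e: window [c, l, e, q, e, e] (4 distinct), len 6
add c: window [c, l, e, q, e, e, c] (4 distinct), len 7
add q: window [c, l, e, q, e, e, c, q] (4 distinct), len 8
add c: window [c, l, e, q, e, e, c, q, c] (4 distinct), len 9
add e: window [c, l, e, q, e, e, c, q, c, e] (4 distinct), len 10
add t: window [e, q, e, e, c, q, c, e, t] (4 distinct), len 9
add l: window [c, e, t, l] (4 distinct), len 4
add c: window [c, e, t, l, c] (4 distinct), len 5
add q: window [t, l, c, q] (4 distinct), len 4
Longest length with ≤4 distinct: 10.

10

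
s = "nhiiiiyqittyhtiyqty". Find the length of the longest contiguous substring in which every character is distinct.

[n] len 1
[n, h] len 2
[n, h, i] len 3
[i] len 1
[i] len 1
[i] len 1
[i, y] len 2
[i, y, q] len 3
[y, q, i] len 3
[y, q, i, t] len 4
[t] len 1
[t, y] len 2
[t, y, h] len 3
[y, h, t] len 3
[y, h, t, i] len 4
[h, t, i, y] len 4
[h, t, i, y, q] len 5
[i, y, q, t] len 4
[q, t, y] len 3
Longest all-distinct length: 5.

5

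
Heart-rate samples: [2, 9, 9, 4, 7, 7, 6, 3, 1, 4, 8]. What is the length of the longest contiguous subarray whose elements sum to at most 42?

8

[2] sum 2 len 1
[2, 9] sum 11 len 2
[2, 9, 9] sum 20 len 3
[2, 9, 9, 4] sum 24 len 4
[2, 9, 9, 4, 7] sum 31 len 5
[2, 9, 9, 4, 7, 7] sum 38 len 6
[9, 9, 4, 7, 7, 6] sum 42 len 6
[9, 4, 7, 7, 6, 3] sum 36 len 6
[9, 4, 7, 7, 6, 3, 1] sum 37 len 7
[9, 4, 7, 7, 6, 3, 1, 4] sum 41 len 8
[4, 7, 7, 6, 3, 1, 4, 8] sum 40 len 8
Longest length seen: 8.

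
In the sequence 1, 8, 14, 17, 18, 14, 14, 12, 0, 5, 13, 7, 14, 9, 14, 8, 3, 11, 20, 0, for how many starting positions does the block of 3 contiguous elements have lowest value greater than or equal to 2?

13

1 8 14 → min 1
8 14 17 → min 8  ≥ 2 ✓
14 17 18 → min 14  ≥ 2 ✓
17 18 14 → min 14  ≥ 2 ✓
18 14 14 → min 14  ≥ 2 ✓
14 14 12 → min 12  ≥ 2 ✓
14 12 0 → min 0
12 0 5 → min 0
0 5 13 → min 0
5 13 7 → min 5  ≥ 2 ✓
13 7 14 → min 7  ≥ 2 ✓
7 14 9 → min 7  ≥ 2 ✓
14 9 14 → min 9  ≥ 2 ✓
9 14 8 → min 8  ≥ 2 ✓
14 8 3 → min 3  ≥ 2 ✓
8 3 11 → min 3  ≥ 2 ✓
3 11 20 → min 3  ≥ 2 ✓
11 20 0 → min 0
13 windows satisfy the condition.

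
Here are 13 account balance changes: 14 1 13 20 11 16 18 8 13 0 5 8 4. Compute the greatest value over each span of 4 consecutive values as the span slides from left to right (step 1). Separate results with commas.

[14, 1, 13, 20] → max 20
[1, 13, 20, 11] → max 20
[13, 20, 11, 16] → max 20
[20, 11, 16, 18] → max 20
[11, 16, 18, 8] → max 18
[16, 18, 8, 13] → max 18
[18, 8, 13, 0] → max 18
[8, 13, 0, 5] → max 13
[13, 0, 5, 8] → max 13
[0, 5, 8, 4] → max 8

20, 20, 20, 20, 18, 18, 18, 13, 13, 8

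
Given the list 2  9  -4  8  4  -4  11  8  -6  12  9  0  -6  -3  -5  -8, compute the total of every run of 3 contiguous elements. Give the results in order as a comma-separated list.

7, 13, 8, 8, 11, 15, 13, 14, 15, 21, 3, -9, -14, -16

(2, 9, -4) → sum 7
(9, -4, 8) → sum 13
(-4, 8, 4) → sum 8
(8, 4, -4) → sum 8
(4, -4, 11) → sum 11
(-4, 11, 8) → sum 15
(11, 8, -6) → sum 13
(8, -6, 12) → sum 14
(-6, 12, 9) → sum 15
(12, 9, 0) → sum 21
(9, 0, -6) → sum 3
(0, -6, -3) → sum -9
(-6, -3, -5) → sum -14
(-3, -5, -8) → sum -16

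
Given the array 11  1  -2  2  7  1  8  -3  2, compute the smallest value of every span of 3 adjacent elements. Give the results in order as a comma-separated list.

-2, -2, -2, 1, 1, -3, -3

11 1 -2 → min -2
1 -2 2 → min -2
-2 2 7 → min -2
2 7 1 → min 1
7 1 8 → min 1
1 8 -3 → min -3
8 -3 2 → min -3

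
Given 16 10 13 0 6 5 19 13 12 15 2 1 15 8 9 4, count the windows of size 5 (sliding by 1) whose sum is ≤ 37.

16 10 13 0 6 → sum 45
10 13 0 6 5 → sum 34  ≤ 37 ✓
13 0 6 5 19 → sum 43
0 6 5 19 13 → sum 43
6 5 19 13 12 → sum 55
5 19 13 12 15 → sum 64
19 13 12 15 2 → sum 61
13 12 15 2 1 → sum 43
12 15 2 1 15 → sum 45
15 2 1 15 8 → sum 41
2 1 15 8 9 → sum 35  ≤ 37 ✓
1 15 8 9 4 → sum 37  ≤ 37 ✓
3 windows satisfy the condition.

3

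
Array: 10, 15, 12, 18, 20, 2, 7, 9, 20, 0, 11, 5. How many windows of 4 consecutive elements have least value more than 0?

(10, 15, 12, 18) → min 10  > 0 ✓
(15, 12, 18, 20) → min 12  > 0 ✓
(12, 18, 20, 2) → min 2  > 0 ✓
(18, 20, 2, 7) → min 2  > 0 ✓
(20, 2, 7, 9) → min 2  > 0 ✓
(2, 7, 9, 20) → min 2  > 0 ✓
(7, 9, 20, 0) → min 0
(9, 20, 0, 11) → min 0
(20, 0, 11, 5) → min 0
6 windows satisfy the condition.

6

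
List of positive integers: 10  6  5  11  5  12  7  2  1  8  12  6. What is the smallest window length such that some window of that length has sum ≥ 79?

add 10: running sum 10 < 79
add 6: running sum 16 < 79
add 5: running sum 21 < 79
add 11: running sum 32 < 79
add 5: running sum 37 < 79
add 12: running sum 49 < 79
add 7: running sum 56 < 79
add 2: running sum 58 < 79
add 1: running sum 59 < 79
add 8: running sum 67 < 79
add 12: shortest ending here [10, 6, 5, 11, 5, 12, 7, 2, 1, 8, 12] sum 79, len 11
add 6: shortest ending here [10, 6, 5, 11, 5, 12, 7, 2, 1, 8, 12, 6] sum 85, len 12
Shortest qualifying length: 11.

11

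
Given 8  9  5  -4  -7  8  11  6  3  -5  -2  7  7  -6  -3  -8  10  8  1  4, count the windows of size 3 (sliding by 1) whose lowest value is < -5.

[8, 9, 5] → min 5
[9, 5, -4] → min -4
[5, -4, -7] → min -7  < -5 ✓
[-4, -7, 8] → min -7  < -5 ✓
[-7, 8, 11] → min -7  < -5 ✓
[8, 11, 6] → min 6
[11, 6, 3] → min 3
[6, 3, -5] → min -5
[3, -5, -2] → min -5
[-5, -2, 7] → min -5
[-2, 7, 7] → min -2
[7, 7, -6] → min -6  < -5 ✓
[7, -6, -3] → min -6  < -5 ✓
[-6, -3, -8] → min -8  < -5 ✓
[-3, -8, 10] → min -8  < -5 ✓
[-8, 10, 8] → min -8  < -5 ✓
[10, 8, 1] → min 1
[8, 1, 4] → min 1
8 windows satisfy the condition.

8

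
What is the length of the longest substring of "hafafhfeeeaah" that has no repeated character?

add h: [h] len 1
add a: [h, a] len 2
add f: [h, a, f] len 3
add a (repeat a, move left end past it): [f, a] len 2
add f (repeat f, move left end past it): [a, f] len 2
add h: [a, f, h] len 3
add f (repeat f, move left end past it): [h, f] len 2
add e: [h, f, e] len 3
add e (repeat e, move left end past it): [e] len 1
add e (repeat e, move left end past it): [e] len 1
add a: [e, a] len 2
add a (repeat a, move left end past it): [a] len 1
add h: [a, h] len 2
Longest all-distinct length: 3.

3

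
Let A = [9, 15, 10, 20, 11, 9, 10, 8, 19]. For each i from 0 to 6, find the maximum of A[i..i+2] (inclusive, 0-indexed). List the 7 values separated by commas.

9 15 10 → max 15
15 10 20 → max 20
10 20 11 → max 20
20 11 9 → max 20
11 9 10 → max 11
9 10 8 → max 10
10 8 19 → max 19

15, 20, 20, 20, 11, 10, 19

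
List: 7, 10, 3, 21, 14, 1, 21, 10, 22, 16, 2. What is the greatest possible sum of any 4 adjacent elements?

[7, 10, 3, 21] → sum 41
[10, 3, 21, 14] → sum 48
[3, 21, 14, 1] → sum 39
[21, 14, 1, 21] → sum 57
[14, 1, 21, 10] → sum 46
[1, 21, 10, 22] → sum 54
[21, 10, 22, 16] → sum 69
[10, 22, 16, 2] → sum 50
Greatest of these is 69.

69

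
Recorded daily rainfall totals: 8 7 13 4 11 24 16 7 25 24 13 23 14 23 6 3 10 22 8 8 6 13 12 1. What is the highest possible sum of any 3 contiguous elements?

8 7 13 → sum 28
7 13 4 → sum 24
13 4 11 → sum 28
4 11 24 → sum 39
11 24 16 → sum 51
24 16 7 → sum 47
16 7 25 → sum 48
7 25 24 → sum 56
25 24 13 → sum 62
24 13 23 → sum 60
13 23 14 → sum 50
23 14 23 → sum 60
14 23 6 → sum 43
23 6 3 → sum 32
6 3 10 → sum 19
3 10 22 → sum 35
10 22 8 → sum 40
22 8 8 → sum 38
8 8 6 → sum 22
8 6 13 → sum 27
6 13 12 → sum 31
13 12 1 → sum 26
Highest of these is 62.

62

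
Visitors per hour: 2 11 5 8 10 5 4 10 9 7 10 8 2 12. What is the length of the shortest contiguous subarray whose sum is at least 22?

add 2: running sum 2 < 22
add 11: running sum 13 < 22
add 5: running sum 18 < 22
add 8: shortest ending here [11, 5, 8] sum 24, len 3
add 10: shortest ending here [5, 8, 10] sum 23, len 3
add 5: shortest ending here [8, 10, 5] sum 23, len 3
add 4: shortest ending here [8, 10, 5, 4] sum 27, len 4
add 10: shortest ending here [10, 5, 4, 10] sum 29, len 4
add 9: shortest ending here [4, 10, 9] sum 23, len 3
add 7: shortest ending here [10, 9, 7] sum 26, len 3
add 10: shortest ending here [9, 7, 10] sum 26, len 3
add 8: shortest ending here [7, 10, 8] sum 25, len 3
add 2: shortest ending here [7, 10, 8, 2] sum 27, len 4
add 12: shortest ending here [8, 2, 12] sum 22, len 3
Shortest qualifying length: 3.

3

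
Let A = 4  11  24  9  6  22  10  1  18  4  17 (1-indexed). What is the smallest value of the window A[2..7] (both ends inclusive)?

6

Elements at indices 2..7: 11, 24, 9, 6, 22, 10
min(11, 24, 9, 6, 22, 10) = 6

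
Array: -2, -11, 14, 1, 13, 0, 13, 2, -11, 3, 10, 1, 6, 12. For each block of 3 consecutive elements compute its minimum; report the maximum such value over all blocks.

-2 -11 14 → min -11
-11 14 1 → min -11
14 1 13 → min 1
1 13 0 → min 0
13 0 13 → min 0
0 13 2 → min 0
13 2 -11 → min -11
2 -11 3 → min -11
-11 3 10 → min -11
3 10 1 → min 1
10 1 6 → min 1
1 6 12 → min 1
Maximum of these is 1.

1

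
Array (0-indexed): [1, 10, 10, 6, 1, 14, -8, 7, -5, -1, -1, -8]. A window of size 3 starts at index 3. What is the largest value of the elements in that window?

Elements at indices 3..5: 6, 1, 14
max(6, 1, 14) = 14

14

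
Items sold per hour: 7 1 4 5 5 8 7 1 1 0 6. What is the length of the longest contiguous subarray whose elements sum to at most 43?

add 7: [7] sum 7, len 1
add 1: [7, 1] sum 8, len 2
add 4: [7, 1, 4] sum 12, len 3
add 5: [7, 1, 4, 5] sum 17, len 4
add 5: [7, 1, 4, 5, 5] sum 22, len 5
add 8: [7, 1, 4, 5, 5, 8] sum 30, len 6
add 7: [7, 1, 4, 5, 5, 8, 7] sum 37, len 7
add 1: [7, 1, 4, 5, 5, 8, 7, 1] sum 38, len 8
add 1: [7, 1, 4, 5, 5, 8, 7, 1, 1] sum 39, len 9
add 0: [7, 1, 4, 5, 5, 8, 7, 1, 1, 0] sum 39, len 10
add 6: [1, 4, 5, 5, 8, 7, 1, 1, 0, 6] sum 38, len 10
Longest length seen: 10.

10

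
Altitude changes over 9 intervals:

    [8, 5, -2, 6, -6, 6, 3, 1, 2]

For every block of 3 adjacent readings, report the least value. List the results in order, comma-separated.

Sliding a size-3 window across the 9 values:
(8, 5, -2) → min -2
(5, -2, 6) → min -2
(-2, 6, -6) → min -6
(6, -6, 6) → min -6
(-6, 6, 3) → min -6
(6, 3, 1) → min 1
(3, 1, 2) → min 1

-2, -2, -6, -6, -6, 1, 1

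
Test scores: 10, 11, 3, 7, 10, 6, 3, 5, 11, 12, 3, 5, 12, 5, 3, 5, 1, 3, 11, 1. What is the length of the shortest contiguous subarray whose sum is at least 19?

2

add 10: running sum 10 < 19
add 11: shortest ending here [10, 11] sum 21, len 2
add 3: shortest ending here [10, 11, 3] sum 24, len 3
add 7: shortest ending here [11, 3, 7] sum 21, len 3
add 10: shortest ending here [3, 7, 10] sum 20, len 3
add 6: shortest ending here [7, 10, 6] sum 23, len 3
add 3: shortest ending here [10, 6, 3] sum 19, len 3
add 5: shortest ending here [10, 6, 3, 5] sum 24, len 4
add 11: shortest ending here [3, 5, 11] sum 19, len 3
add 12: shortest ending here [11, 12] sum 23, len 2
add 3: shortest ending here [11, 12, 3] sum 26, len 3
add 5: shortest ending here [12, 3, 5] sum 20, len 3
add 12: shortest ending here [3, 5, 12] sum 20, len 3
add 5: shortest ending here [5, 12, 5] sum 22, len 3
add 3: shortest ending here [12, 5, 3] sum 20, len 3
add 5: shortest ending here [12, 5, 3, 5] sum 25, len 4
add 1: shortest ending here [12, 5, 3, 5, 1] sum 26, len 5
add 3: shortest ending here [12, 5, 3, 5, 1, 3] sum 29, len 6
add 11: shortest ending here [5, 1, 3, 11] sum 20, len 4
add 1: shortest ending here [5, 1, 3, 11, 1] sum 21, len 5
Shortest qualifying length: 2.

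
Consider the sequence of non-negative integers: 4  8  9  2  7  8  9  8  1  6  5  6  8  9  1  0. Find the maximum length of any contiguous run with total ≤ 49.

9

Extend to the right; shrink from the left whenever the sum exceeds 49:
add 4: [4] sum 4, len 1
add 8: [4, 8] sum 12, len 2
add 9: [4, 8, 9] sum 21, len 3
add 2: [4, 8, 9, 2] sum 23, len 4
add 7: [4, 8, 9, 2, 7] sum 30, len 5
add 8: [4, 8, 9, 2, 7, 8] sum 38, len 6
add 9: [4, 8, 9, 2, 7, 8, 9] sum 47, len 7
add 8: [9, 2, 7, 8, 9, 8] sum 43, len 6
add 1: [9, 2, 7, 8, 9, 8, 1] sum 44, len 7
add 6: [2, 7, 8, 9, 8, 1, 6] sum 41, len 7
add 5: [2, 7, 8, 9, 8, 1, 6, 5] sum 46, len 8
add 6: [8, 9, 8, 1, 6, 5, 6] sum 43, len 7
add 8: [9, 8, 1, 6, 5, 6, 8] sum 43, len 7
add 9: [8, 1, 6, 5, 6, 8, 9] sum 43, len 7
add 1: [8, 1, 6, 5, 6, 8, 9, 1] sum 44, len 8
add 0: [8, 1, 6, 5, 6, 8, 9, 1, 0] sum 44, len 9
Longest length seen: 9.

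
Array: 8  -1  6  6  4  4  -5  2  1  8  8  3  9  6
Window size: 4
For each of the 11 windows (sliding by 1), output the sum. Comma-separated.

19, 15, 20, 9, 5, 2, 6, 19, 20, 28, 26

Sliding a size-4 window across the 14 values:
8 -1 6 6 → sum 19
-1 6 6 4 → sum 15
6 6 4 4 → sum 20
6 4 4 -5 → sum 9
4 4 -5 2 → sum 5
4 -5 2 1 → sum 2
-5 2 1 8 → sum 6
2 1 8 8 → sum 19
1 8 8 3 → sum 20
8 8 3 9 → sum 28
8 3 9 6 → sum 26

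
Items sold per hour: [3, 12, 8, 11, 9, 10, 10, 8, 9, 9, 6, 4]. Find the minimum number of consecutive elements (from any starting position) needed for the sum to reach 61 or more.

add 3: running sum 3 < 61
add 12: running sum 15 < 61
add 8: running sum 23 < 61
add 11: running sum 34 < 61
add 9: running sum 43 < 61
add 10: running sum 53 < 61
end 6: [3, 12, 8, 11, 9, 10, 10] sum 63, len 7
end 7: [12, 8, 11, 9, 10, 10, 8] sum 68, len 7
end 8: [8, 11, 9, 10, 10, 8, 9] sum 65, len 7
end 9: [11, 9, 10, 10, 8, 9, 9] sum 66, len 7
end 10: [9, 10, 10, 8, 9, 9, 6] sum 61, len 7
end 11: [9, 10, 10, 8, 9, 9, 6, 4] sum 65, len 8
Shortest qualifying length: 7.

7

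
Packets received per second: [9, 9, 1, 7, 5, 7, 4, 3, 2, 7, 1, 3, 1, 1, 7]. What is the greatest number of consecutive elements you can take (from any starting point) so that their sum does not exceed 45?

Extend to the right; shrink from the left whenever the sum exceeds 45:
add 9: [9] sum 9, len 1
add 9: [9, 9] sum 18, len 2
add 1: [9, 9, 1] sum 19, len 3
add 7: [9, 9, 1, 7] sum 26, len 4
add 5: [9, 9, 1, 7, 5] sum 31, len 5
add 7: [9, 9, 1, 7, 5, 7] sum 38, len 6
add 4: [9, 9, 1, 7, 5, 7, 4] sum 42, len 7
add 3: [9, 9, 1, 7, 5, 7, 4, 3] sum 45, len 8
add 2: [9, 1, 7, 5, 7, 4, 3, 2] sum 38, len 8
add 7: [9, 1, 7, 5, 7, 4, 3, 2, 7] sum 45, len 9
add 1: [1, 7, 5, 7, 4, 3, 2, 7, 1] sum 37, len 9
add 3: [1, 7, 5, 7, 4, 3, 2, 7, 1, 3] sum 40, len 10
add 1: [1, 7, 5, 7, 4, 3, 2, 7, 1, 3, 1] sum 41, len 11
add 1: [1, 7, 5, 7, 4, 3, 2, 7, 1, 3, 1, 1] sum 42, len 12
add 7: [5, 7, 4, 3, 2, 7, 1, 3, 1, 1, 7] sum 41, len 11
Longest length seen: 12.

12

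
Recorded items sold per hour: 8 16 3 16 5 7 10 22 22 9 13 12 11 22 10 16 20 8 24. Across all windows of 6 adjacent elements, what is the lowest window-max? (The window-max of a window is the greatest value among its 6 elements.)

16

Window maxs for each of the 14 positions:
8 16 3 16 5 7 → max 16
16 3 16 5 7 10 → max 16
3 16 5 7 10 22 → max 22
16 5 7 10 22 22 → max 22
5 7 10 22 22 9 → max 22
7 10 22 22 9 13 → max 22
10 22 22 9 13 12 → max 22
22 22 9 13 12 11 → max 22
22 9 13 12 11 22 → max 22
9 13 12 11 22 10 → max 22
13 12 11 22 10 16 → max 22
12 11 22 10 16 20 → max 22
11 22 10 16 20 8 → max 22
22 10 16 20 8 24 → max 24
Lowest of these is 16.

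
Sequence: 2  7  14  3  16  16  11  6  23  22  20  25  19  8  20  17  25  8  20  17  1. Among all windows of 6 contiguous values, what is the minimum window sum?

58

Window sums for each of the 16 positions:
2 7 14 3 16 16 → sum 58
7 14 3 16 16 11 → sum 67
14 3 16 16 11 6 → sum 66
3 16 16 11 6 23 → sum 75
16 16 11 6 23 22 → sum 94
16 11 6 23 22 20 → sum 98
11 6 23 22 20 25 → sum 107
6 23 22 20 25 19 → sum 115
23 22 20 25 19 8 → sum 117
22 20 25 19 8 20 → sum 114
20 25 19 8 20 17 → sum 109
25 19 8 20 17 25 → sum 114
19 8 20 17 25 8 → sum 97
8 20 17 25 8 20 → sum 98
20 17 25 8 20 17 → sum 107
17 25 8 20 17 1 → sum 88
Minimum of these is 58.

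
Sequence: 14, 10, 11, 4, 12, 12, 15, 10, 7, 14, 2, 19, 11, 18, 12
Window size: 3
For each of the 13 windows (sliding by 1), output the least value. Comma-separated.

10, 4, 4, 4, 12, 10, 7, 7, 2, 2, 2, 11, 11

[14, 10, 11] → min 10
[10, 11, 4] → min 4
[11, 4, 12] → min 4
[4, 12, 12] → min 4
[12, 12, 15] → min 12
[12, 15, 10] → min 10
[15, 10, 7] → min 7
[10, 7, 14] → min 7
[7, 14, 2] → min 2
[14, 2, 19] → min 2
[2, 19, 11] → min 2
[19, 11, 18] → min 11
[11, 18, 12] → min 11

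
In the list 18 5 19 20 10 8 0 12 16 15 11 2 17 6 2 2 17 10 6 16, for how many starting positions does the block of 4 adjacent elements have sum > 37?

18 5 19 20 → sum 62  > 37 ✓
5 19 20 10 → sum 54  > 37 ✓
19 20 10 8 → sum 57  > 37 ✓
20 10 8 0 → sum 38  > 37 ✓
10 8 0 12 → sum 30
8 0 12 16 → sum 36
0 12 16 15 → sum 43  > 37 ✓
12 16 15 11 → sum 54  > 37 ✓
16 15 11 2 → sum 44  > 37 ✓
15 11 2 17 → sum 45  > 37 ✓
11 2 17 6 → sum 36
2 17 6 2 → sum 27
17 6 2 2 → sum 27
6 2 2 17 → sum 27
2 2 17 10 → sum 31
2 17 10 6 → sum 35
17 10 6 16 → sum 49  > 37 ✓
9 windows satisfy the condition.

9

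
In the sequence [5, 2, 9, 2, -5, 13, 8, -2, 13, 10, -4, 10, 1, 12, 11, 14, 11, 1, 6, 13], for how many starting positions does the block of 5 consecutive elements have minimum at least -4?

(5, 2, 9, 2, -5) → min -5
(2, 9, 2, -5, 13) → min -5
(9, 2, -5, 13, 8) → min -5
(2, -5, 13, 8, -2) → min -5
(-5, 13, 8, -2, 13) → min -5
(13, 8, -2, 13, 10) → min -2  ≥ -4 ✓
(8, -2, 13, 10, -4) → min -4  ≥ -4 ✓
(-2, 13, 10, -4, 10) → min -4  ≥ -4 ✓
(13, 10, -4, 10, 1) → min -4  ≥ -4 ✓
(10, -4, 10, 1, 12) → min -4  ≥ -4 ✓
(-4, 10, 1, 12, 11) → min -4  ≥ -4 ✓
(10, 1, 12, 11, 14) → min 1  ≥ -4 ✓
(1, 12, 11, 14, 11) → min 1  ≥ -4 ✓
(12, 11, 14, 11, 1) → min 1  ≥ -4 ✓
(11, 14, 11, 1, 6) → min 1  ≥ -4 ✓
(14, 11, 1, 6, 13) → min 1  ≥ -4 ✓
11 windows satisfy the condition.

11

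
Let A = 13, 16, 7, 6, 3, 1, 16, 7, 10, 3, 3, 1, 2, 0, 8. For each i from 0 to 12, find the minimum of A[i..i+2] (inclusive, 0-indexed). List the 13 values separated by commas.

(13, 16, 7) → min 7
(16, 7, 6) → min 6
(7, 6, 3) → min 3
(6, 3, 1) → min 1
(3, 1, 16) → min 1
(1, 16, 7) → min 1
(16, 7, 10) → min 7
(7, 10, 3) → min 3
(10, 3, 3) → min 3
(3, 3, 1) → min 1
(3, 1, 2) → min 1
(1, 2, 0) → min 0
(2, 0, 8) → min 0

7, 6, 3, 1, 1, 1, 7, 3, 3, 1, 1, 0, 0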